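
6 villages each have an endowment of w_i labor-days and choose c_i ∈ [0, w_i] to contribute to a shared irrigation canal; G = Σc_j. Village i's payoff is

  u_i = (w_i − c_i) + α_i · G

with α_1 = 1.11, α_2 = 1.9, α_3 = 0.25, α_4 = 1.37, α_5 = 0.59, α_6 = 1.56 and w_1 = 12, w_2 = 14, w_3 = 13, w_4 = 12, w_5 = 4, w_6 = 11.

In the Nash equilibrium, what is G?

49

∂u_i/∂c_i = α_i − 1, so village i contributes w_i if α_i > 1, else 0.
α_i > 1 for i ∈ {1, 2, 4, 6}; NE contributions (12, 14, 0, 12, 0, 11), G = 49.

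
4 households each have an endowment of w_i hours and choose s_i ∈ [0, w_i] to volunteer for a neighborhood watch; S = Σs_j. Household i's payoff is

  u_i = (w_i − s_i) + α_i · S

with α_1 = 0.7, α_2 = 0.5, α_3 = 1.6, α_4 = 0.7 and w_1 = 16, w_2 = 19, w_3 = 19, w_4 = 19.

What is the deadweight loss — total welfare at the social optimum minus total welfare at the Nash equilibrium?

135

∂u_i/∂s_i = α_i − 1, so household i contributes w_i if α_i > 1, else 0.
α_i > 1 for i ∈ {3}; NE contributions (0, 0, 19, 0), S = 19.
W^NE = Σw_i − S^NE + (Σα_i)·S^NE = 73 + 2.5·19 = 120.5.
Planner: ∂(Σu_j)/∂s_i = Σα_j − 1 = 2.5 > 0, so everyone contributes w_i; S^SO = 73, W^SO = 73 + 2.5·73 = 255.5.
Deadweight loss = 135.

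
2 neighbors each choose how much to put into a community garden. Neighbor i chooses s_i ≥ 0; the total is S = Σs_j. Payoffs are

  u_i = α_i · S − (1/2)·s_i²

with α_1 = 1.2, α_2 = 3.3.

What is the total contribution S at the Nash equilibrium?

Neighbor i's FOC: ∂u_i/∂s_i = α_i − s_i = 0, so s_i* = α_i.
NE contributions = (1.2, 3.3); S = 4.5.

4.5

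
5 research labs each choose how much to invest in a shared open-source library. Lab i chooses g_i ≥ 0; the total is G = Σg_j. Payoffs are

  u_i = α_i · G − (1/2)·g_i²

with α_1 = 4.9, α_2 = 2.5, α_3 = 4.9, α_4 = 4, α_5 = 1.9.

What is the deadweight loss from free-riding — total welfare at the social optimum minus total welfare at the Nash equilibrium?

Lab i's FOC: ∂u_i/∂g_i = α_i − g_i = 0, so g_i* = α_i.
NE contributions = (4.9, 2.5, 4.9, 4, 1.9); G = 18.2.
W^NE = (Σα)·G − ½Σα_i² = 18.2² − ½·73.88 = 294.3.
Planner sets g_i = Σα_j = 18.2 for every i, so G^SO = 5·18.2 = 91.
W^SO = (Σα)·G^SO − ½·5·(Σα)² = (5/2)·18.2² = 828.1.
Deadweight loss = W^SO − W^NE = 533.8.

533.8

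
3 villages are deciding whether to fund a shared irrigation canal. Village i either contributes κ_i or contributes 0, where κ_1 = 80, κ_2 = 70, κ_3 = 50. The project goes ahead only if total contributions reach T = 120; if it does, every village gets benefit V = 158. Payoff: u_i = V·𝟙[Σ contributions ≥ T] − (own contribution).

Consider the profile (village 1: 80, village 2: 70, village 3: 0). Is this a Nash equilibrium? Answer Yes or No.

Total = 150 ≥ 120: provided.
Village 1 (pledges 80, payoff 78): dropping to 0 → total 70, payoff 0. No gain.
Village 2 (pledges 70, payoff 88): dropping to 0 → total 80, payoff 0. No gain.
Village 3 (pledges 0, payoff 158): pledging 50 → total 200, payoff 108. No gain.

Yes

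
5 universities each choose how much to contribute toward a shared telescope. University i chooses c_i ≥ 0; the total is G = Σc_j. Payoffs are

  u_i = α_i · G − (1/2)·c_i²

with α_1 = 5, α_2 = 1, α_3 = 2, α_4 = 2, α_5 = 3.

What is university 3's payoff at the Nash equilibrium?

University i's FOC: ∂u_i/∂c_i = α_i − c_i = 0, so c_i* = α_i.
NE contributions = (5, 1, 2, 2, 3); G = 13.
u_3 = α_3·G − ½·(c_3)² = 2·13 − ½·2² = 24.

24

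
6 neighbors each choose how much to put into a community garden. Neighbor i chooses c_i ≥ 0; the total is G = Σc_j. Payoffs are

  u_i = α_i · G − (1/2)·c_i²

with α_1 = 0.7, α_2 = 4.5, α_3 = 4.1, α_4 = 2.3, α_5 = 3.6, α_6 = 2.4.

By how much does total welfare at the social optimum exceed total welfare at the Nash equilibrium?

Neighbor i's FOC: ∂u_i/∂c_i = α_i − c_i = 0, so c_i* = α_i.
NE contributions = (0.7, 4.5, 4.1, 2.3, 3.6, 2.4); G = 17.6.
W^NE = (Σα)·G − ½Σα_i² = 17.6² − ½·61.56 = 278.98.
Planner sets c_i = Σα_j = 17.6 for every i, so G^SO = 6·17.6 = 105.6.
W^SO = (Σα)·G^SO − ½·6·(Σα)² = (6/2)·17.6² = 929.28.
Deadweight loss = W^SO − W^NE = 650.3.

650.3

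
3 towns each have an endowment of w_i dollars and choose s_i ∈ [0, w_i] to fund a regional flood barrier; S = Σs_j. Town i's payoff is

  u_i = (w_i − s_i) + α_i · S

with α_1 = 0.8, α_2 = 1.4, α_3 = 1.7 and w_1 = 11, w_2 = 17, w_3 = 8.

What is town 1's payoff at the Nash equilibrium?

∂u_i/∂s_i = α_i − 1, so town i contributes w_i if α_i > 1, else 0.
α_i > 1 for i ∈ {2, 3}; NE contributions (0, 17, 8), S = 25.
u_1 = (11 − 0) + 0.8·25 = 31.

31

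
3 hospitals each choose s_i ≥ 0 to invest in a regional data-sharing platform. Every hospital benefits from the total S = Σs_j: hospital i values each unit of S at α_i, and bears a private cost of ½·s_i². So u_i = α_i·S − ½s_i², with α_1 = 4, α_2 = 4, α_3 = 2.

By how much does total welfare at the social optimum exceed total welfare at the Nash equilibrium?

Hospital i's FOC: ∂u_i/∂s_i = α_i − s_i = 0, so s_i* = α_i.
NE contributions = (4, 4, 2); S = 10.
W^NE = (Σα)·S − ½Σα_i² = 10² − ½·36 = 82.
Planner sets s_i = Σα_j = 10 for every i, so S^SO = 3·10 = 30.
W^SO = (Σα)·S^SO − ½·3·(Σα)² = (3/2)·10² = 150.
Deadweight loss = W^SO − W^NE = 68.

68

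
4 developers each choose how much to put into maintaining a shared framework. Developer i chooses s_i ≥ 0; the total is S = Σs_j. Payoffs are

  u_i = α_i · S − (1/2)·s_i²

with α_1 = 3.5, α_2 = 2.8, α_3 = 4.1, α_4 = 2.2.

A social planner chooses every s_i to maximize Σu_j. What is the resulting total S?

50.4

Planner FOC: ∂(Σu_j)/∂s_i = (Σα_j) − s_i = 0, so s_i^SO = Σα_j = 12.6 for every i; S^SO = 50.4.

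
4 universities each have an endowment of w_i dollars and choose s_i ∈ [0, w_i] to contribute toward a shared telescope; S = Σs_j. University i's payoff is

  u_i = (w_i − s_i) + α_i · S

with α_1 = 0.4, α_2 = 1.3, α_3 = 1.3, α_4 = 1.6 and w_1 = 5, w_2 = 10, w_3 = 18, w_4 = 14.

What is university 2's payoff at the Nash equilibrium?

54.6

∂u_i/∂s_i = α_i − 1, so university i contributes w_i if α_i > 1, else 0.
α_i > 1 for i ∈ {2, 3, 4}; NE contributions (0, 10, 18, 14), S = 42.
u_2 = (10 − 10) + 1.3·42 = 54.6.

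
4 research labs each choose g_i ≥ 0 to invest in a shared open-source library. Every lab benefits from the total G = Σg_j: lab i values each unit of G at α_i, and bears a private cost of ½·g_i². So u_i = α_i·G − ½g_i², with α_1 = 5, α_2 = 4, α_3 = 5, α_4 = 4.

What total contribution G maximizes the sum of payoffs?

Planner FOC: ∂(Σu_j)/∂g_i = (Σα_j) − g_i = 0, so g_i^SO = Σα_j = 18 for every i; G^SO = 72.

72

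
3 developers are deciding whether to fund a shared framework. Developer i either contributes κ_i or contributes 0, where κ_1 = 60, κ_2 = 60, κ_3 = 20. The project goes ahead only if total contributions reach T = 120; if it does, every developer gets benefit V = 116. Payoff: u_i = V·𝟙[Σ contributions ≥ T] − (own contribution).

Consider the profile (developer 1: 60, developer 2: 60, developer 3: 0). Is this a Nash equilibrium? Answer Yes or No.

Yes

Total = 120 ≥ 120: provided.
Developer 1 (pledges 60, payoff 56): dropping to 0 → total 60, payoff 0. No gain.
Developer 2 (pledges 60, payoff 56): dropping to 0 → total 60, payoff 0. No gain.
Developer 3 (pledges 0, payoff 116): pledging 20 → total 140, payoff 96. No gain.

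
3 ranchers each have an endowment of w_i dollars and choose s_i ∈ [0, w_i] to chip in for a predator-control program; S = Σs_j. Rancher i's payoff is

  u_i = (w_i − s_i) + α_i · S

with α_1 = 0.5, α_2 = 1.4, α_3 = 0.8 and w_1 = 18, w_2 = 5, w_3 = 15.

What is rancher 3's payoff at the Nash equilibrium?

∂u_i/∂s_i = α_i − 1, so rancher i contributes w_i if α_i > 1, else 0.
α_i > 1 for i ∈ {2}; NE contributions (0, 5, 0), S = 5.
u_3 = (15 − 0) + 0.8·5 = 19.

19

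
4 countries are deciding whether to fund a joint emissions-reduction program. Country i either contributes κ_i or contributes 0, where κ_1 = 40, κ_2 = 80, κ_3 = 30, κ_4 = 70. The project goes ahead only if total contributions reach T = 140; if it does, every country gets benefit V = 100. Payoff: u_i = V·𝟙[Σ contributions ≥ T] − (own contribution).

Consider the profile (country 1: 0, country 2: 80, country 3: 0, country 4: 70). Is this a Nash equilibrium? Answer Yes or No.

Total = 150 ≥ 140: provided.
Country 1 (pledges 0, payoff 100): pledging 40 → total 190, payoff 60. No gain.
Country 2 (pledges 80, payoff 20): dropping to 0 → total 70, payoff 0. No gain.
Country 3 (pledges 0, payoff 100): pledging 30 → total 180, payoff 70. No gain.
Country 4 (pledges 70, payoff 30): dropping to 0 → total 80, payoff 0. No gain.

Yes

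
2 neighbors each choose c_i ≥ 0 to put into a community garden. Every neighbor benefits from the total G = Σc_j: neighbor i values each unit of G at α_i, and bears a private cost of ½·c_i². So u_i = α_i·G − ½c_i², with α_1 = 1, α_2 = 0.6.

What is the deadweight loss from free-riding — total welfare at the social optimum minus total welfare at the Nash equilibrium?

0.68

Neighbor i's FOC: ∂u_i/∂c_i = α_i − c_i = 0, so c_i* = α_i.
NE contributions = (1, 0.6); G = 1.6.
W^NE = (Σα)·G − ½Σα_i² = 1.6² − ½·1.36 = 1.88.
Planner sets c_i = Σα_j = 1.6 for every i, so G^SO = 2·1.6 = 3.2.
W^SO = (Σα)·G^SO − ½·2·(Σα)² = (2/2)·1.6² = 2.56.
Deadweight loss = W^SO − W^NE = 0.68.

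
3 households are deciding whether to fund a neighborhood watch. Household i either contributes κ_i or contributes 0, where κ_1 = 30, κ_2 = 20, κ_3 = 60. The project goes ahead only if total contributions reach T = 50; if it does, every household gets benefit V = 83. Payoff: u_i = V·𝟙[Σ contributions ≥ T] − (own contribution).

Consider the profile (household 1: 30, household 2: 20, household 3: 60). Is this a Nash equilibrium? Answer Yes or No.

No

Total = 110 ≥ 50: provided.
Household 1 (pledges 30, payoff 53): dropping to 0 → total 80, payoff 83. Profitable deviation.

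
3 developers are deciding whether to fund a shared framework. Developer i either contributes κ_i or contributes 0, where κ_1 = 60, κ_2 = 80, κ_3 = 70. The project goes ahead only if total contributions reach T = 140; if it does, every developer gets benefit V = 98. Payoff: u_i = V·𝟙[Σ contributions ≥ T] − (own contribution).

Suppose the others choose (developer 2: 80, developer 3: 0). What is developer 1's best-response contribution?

60

Others' total = 80. Contributing 60 brings total to 140 ≥ 140: gain V − κ_1 = 38.
Best response: 60.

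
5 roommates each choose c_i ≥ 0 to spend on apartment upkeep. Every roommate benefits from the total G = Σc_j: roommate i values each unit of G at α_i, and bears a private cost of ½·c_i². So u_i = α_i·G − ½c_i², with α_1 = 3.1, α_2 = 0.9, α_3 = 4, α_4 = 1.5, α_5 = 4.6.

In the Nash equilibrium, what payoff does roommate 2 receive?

12.285

Roommate i's FOC: ∂u_i/∂c_i = α_i − c_i = 0, so c_i* = α_i.
NE contributions = (3.1, 0.9, 4, 1.5, 4.6); G = 14.1.
u_2 = α_2·G − ½·(c_2)² = 0.9·14.1 − ½·0.9² = 12.285.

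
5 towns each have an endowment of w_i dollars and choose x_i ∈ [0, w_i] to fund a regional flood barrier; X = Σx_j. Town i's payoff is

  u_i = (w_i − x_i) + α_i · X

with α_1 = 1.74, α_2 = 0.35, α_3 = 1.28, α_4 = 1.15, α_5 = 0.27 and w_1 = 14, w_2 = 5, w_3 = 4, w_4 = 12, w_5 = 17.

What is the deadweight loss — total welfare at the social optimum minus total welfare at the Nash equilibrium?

∂u_i/∂x_i = α_i − 1, so town i contributes w_i if α_i > 1, else 0.
α_i > 1 for i ∈ {1, 3, 4}; NE contributions (14, 0, 4, 12, 0), X = 30.
W^NE = Σw_i − X^NE + (Σα_i)·X^NE = 52 + 3.79·30 = 165.7.
Planner: ∂(Σu_j)/∂x_i = Σα_j − 1 = 3.79 > 0, so everyone contributes w_i; X^SO = 52, W^SO = 52 + 3.79·52 = 249.08.
Deadweight loss = 83.38.

83.38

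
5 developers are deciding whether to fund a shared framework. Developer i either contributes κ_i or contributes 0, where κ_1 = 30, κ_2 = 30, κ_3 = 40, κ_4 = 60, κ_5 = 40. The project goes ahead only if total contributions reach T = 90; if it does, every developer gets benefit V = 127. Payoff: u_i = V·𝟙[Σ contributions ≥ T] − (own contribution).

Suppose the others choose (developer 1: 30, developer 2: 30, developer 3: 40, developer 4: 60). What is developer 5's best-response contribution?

0

Others' total = 160 ≥ 90; contributing adds cost 40 for no extra benefit.
Best response: 0.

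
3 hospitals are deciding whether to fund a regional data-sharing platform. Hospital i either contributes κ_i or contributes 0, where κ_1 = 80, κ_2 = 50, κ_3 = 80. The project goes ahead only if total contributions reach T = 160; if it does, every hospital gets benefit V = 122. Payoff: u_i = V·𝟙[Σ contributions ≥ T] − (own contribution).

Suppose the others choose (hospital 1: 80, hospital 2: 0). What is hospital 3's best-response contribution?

Others' total = 80. Contributing 80 brings total to 160 ≥ 160: gain V − κ_3 = 42.
Best response: 80.

80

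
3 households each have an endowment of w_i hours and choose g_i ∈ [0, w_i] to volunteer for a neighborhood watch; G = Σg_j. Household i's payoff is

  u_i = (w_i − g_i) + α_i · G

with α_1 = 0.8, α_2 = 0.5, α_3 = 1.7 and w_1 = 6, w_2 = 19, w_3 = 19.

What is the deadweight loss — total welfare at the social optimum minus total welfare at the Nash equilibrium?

50

∂u_i/∂g_i = α_i − 1, so household i contributes w_i if α_i > 1, else 0.
α_i > 1 for i ∈ {3}; NE contributions (0, 0, 19), G = 19.
W^NE = Σw_i − G^NE + (Σα_i)·G^NE = 44 + 2·19 = 82.
Planner: ∂(Σu_j)/∂g_i = Σα_j − 1 = 2 > 0, so everyone contributes w_i; G^SO = 44, W^SO = 44 + 2·44 = 132.
Deadweight loss = 50.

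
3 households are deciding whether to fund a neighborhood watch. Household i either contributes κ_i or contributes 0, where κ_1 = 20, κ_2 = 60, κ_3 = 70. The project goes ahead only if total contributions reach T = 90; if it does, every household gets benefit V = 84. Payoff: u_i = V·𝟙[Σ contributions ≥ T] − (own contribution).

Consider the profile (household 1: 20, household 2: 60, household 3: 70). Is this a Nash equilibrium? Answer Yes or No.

No

Total = 150 ≥ 90: provided.
Household 1 (pledges 20, payoff 64): dropping to 0 → total 130, payoff 84. Profitable deviation.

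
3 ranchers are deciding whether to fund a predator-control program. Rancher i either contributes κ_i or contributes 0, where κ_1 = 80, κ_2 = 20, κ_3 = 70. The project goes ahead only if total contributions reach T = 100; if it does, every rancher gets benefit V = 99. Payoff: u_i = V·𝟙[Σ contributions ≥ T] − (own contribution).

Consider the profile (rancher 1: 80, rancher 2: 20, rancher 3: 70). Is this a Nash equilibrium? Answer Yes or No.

Total = 170 ≥ 100: provided.
Rancher 1 (pledges 80, payoff 19): dropping to 0 → total 90, payoff 0. No gain.
Rancher 2 (pledges 20, payoff 79): dropping to 0 → total 150, payoff 99. Profitable deviation.

No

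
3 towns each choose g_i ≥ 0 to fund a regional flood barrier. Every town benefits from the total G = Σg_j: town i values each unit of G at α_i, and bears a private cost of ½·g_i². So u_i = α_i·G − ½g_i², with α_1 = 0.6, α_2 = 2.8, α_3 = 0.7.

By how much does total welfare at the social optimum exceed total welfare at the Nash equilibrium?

12.75

Town i's FOC: ∂u_i/∂g_i = α_i − g_i = 0, so g_i* = α_i.
NE contributions = (0.6, 2.8, 0.7); G = 4.1.
W^NE = (Σα)·G − ½Σα_i² = 4.1² − ½·8.69 = 12.465.
Planner sets g_i = Σα_j = 4.1 for every i, so G^SO = 3·4.1 = 12.3.
W^SO = (Σα)·G^SO − ½·3·(Σα)² = (3/2)·4.1² = 25.215.
Deadweight loss = W^SO − W^NE = 12.75.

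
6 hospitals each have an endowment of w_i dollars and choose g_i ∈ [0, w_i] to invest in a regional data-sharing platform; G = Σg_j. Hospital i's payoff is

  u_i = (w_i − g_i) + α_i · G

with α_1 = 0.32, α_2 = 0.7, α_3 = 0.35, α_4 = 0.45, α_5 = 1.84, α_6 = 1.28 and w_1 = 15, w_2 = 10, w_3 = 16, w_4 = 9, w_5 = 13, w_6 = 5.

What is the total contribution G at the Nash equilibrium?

∂u_i/∂g_i = α_i − 1, so hospital i contributes w_i if α_i > 1, else 0.
α_i > 1 for i ∈ {5, 6}; NE contributions (0, 0, 0, 0, 13, 5), G = 18.

18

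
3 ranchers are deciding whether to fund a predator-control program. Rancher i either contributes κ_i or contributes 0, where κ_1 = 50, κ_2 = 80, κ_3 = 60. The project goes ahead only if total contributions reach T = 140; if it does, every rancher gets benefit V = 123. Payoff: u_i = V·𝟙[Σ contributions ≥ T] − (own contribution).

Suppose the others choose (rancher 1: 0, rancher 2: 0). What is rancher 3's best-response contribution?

Others' total = 0. Even contributing 60 gives 60 < 140: no benefit either way.
Best response: 0.

0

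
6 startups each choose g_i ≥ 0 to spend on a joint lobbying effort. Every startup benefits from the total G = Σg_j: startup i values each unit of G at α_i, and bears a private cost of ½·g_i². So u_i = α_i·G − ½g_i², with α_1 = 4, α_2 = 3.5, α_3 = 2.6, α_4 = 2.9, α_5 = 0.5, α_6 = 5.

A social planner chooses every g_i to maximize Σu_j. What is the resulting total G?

Planner FOC: ∂(Σu_j)/∂g_i = (Σα_j) − g_i = 0, so g_i^SO = Σα_j = 18.5 for every i; G^SO = 111.

111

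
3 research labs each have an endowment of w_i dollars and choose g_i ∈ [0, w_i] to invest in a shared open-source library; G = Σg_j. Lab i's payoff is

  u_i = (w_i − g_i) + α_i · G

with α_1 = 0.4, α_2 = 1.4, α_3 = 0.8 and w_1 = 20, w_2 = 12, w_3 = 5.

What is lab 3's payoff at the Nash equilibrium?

∂u_i/∂g_i = α_i − 1, so lab i contributes w_i if α_i > 1, else 0.
α_i > 1 for i ∈ {2}; NE contributions (0, 12, 0), G = 12.
u_3 = (5 − 0) + 0.8·12 = 14.6.

14.6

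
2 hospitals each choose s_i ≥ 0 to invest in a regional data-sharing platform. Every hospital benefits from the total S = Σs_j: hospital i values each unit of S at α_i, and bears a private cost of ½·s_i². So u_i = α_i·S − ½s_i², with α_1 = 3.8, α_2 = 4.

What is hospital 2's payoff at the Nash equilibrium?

Hospital i's FOC: ∂u_i/∂s_i = α_i − s_i = 0, so s_i* = α_i.
NE contributions = (3.8, 4); S = 7.8.
u_2 = α_2·S − ½·(s_2)² = 4·7.8 − ½·4² = 23.2.

23.2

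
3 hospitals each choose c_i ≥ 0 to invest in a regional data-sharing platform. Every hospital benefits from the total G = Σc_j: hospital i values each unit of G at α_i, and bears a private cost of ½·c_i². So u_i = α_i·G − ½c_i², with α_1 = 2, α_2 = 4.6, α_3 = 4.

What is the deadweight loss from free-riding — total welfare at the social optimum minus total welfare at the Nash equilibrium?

76.76

Hospital i's FOC: ∂u_i/∂c_i = α_i − c_i = 0, so c_i* = α_i.
NE contributions = (2, 4.6, 4); G = 10.6.
W^NE = (Σα)·G − ½Σα_i² = 10.6² − ½·41.16 = 91.78.
Planner sets c_i = Σα_j = 10.6 for every i, so G^SO = 3·10.6 = 31.8.
W^SO = (Σα)·G^SO − ½·3·(Σα)² = (3/2)·10.6² = 168.54.
Deadweight loss = W^SO − W^NE = 76.76.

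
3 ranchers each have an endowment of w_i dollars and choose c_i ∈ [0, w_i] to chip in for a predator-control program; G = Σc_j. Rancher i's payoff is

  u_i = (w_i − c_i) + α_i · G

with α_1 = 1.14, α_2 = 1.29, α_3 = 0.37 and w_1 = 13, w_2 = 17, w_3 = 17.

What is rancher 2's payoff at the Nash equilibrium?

38.7

∂u_i/∂c_i = α_i − 1, so rancher i contributes w_i if α_i > 1, else 0.
α_i > 1 for i ∈ {1, 2}; NE contributions (13, 17, 0), G = 30.
u_2 = (17 − 17) + 1.29·30 = 38.7.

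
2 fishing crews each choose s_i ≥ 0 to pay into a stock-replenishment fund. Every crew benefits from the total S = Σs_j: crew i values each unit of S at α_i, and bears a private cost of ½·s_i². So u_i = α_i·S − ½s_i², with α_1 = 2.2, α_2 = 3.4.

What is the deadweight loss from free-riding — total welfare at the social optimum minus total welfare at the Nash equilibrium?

Crew i's FOC: ∂u_i/∂s_i = α_i − s_i = 0, so s_i* = α_i.
NE contributions = (2.2, 3.4); S = 5.6.
W^NE = (Σα)·S − ½Σα_i² = 5.6² − ½·16.4 = 23.16.
Planner sets s_i = Σα_j = 5.6 for every i, so S^SO = 2·5.6 = 11.2.
W^SO = (Σα)·S^SO − ½·2·(Σα)² = (2/2)·5.6² = 31.36.
Deadweight loss = W^SO − W^NE = 8.2.

8.2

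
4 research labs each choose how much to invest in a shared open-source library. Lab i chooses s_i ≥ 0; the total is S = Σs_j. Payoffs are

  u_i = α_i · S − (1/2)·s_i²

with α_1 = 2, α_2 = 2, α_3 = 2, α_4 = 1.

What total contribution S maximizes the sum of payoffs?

28

Planner FOC: ∂(Σu_j)/∂s_i = (Σα_j) − s_i = 0, so s_i^SO = Σα_j = 7 for every i; S^SO = 28.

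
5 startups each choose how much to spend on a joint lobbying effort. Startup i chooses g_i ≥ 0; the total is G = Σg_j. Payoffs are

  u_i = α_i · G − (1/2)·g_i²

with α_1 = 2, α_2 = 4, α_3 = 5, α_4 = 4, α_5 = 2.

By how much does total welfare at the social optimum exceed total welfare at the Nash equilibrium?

466

Startup i's FOC: ∂u_i/∂g_i = α_i − g_i = 0, so g_i* = α_i.
NE contributions = (2, 4, 5, 4, 2); G = 17.
W^NE = (Σα)·G − ½Σα_i² = 17² − ½·65 = 256.5.
Planner sets g_i = Σα_j = 17 for every i, so G^SO = 5·17 = 85.
W^SO = (Σα)·G^SO − ½·5·(Σα)² = (5/2)·17² = 722.5.
Deadweight loss = W^SO − W^NE = 466.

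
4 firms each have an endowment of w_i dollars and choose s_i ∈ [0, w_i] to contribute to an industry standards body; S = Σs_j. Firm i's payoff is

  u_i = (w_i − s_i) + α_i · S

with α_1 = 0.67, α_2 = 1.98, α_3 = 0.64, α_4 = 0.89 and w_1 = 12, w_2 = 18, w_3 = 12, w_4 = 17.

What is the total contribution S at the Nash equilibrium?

18

∂u_i/∂s_i = α_i − 1, so firm i contributes w_i if α_i > 1, else 0.
α_i > 1 for i ∈ {2}; NE contributions (0, 18, 0, 0), S = 18.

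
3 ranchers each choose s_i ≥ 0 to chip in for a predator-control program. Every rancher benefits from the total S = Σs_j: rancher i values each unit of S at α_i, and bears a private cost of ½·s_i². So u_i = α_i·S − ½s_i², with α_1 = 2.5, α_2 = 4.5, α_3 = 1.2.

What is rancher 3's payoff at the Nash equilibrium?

Rancher i's FOC: ∂u_i/∂s_i = α_i − s_i = 0, so s_i* = α_i.
NE contributions = (2.5, 4.5, 1.2); S = 8.2.
u_3 = α_3·S − ½·(s_3)² = 1.2·8.2 − ½·1.2² = 9.12.

9.12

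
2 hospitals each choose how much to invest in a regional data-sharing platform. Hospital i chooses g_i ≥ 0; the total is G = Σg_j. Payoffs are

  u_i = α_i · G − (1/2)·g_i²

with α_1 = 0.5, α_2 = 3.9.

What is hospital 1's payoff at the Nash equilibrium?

Hospital i's FOC: ∂u_i/∂g_i = α_i − g_i = 0, so g_i* = α_i.
NE contributions = (0.5, 3.9); G = 4.4.
u_1 = α_1·G − ½·(g_1)² = 0.5·4.4 − ½·0.5² = 2.075.

2.075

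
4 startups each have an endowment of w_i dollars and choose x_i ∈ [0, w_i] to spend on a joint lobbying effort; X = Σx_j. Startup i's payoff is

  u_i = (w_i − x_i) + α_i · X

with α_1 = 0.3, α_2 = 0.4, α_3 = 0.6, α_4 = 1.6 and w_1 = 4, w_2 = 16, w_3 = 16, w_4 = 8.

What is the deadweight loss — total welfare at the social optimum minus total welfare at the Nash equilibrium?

68.4

∂u_i/∂x_i = α_i − 1, so startup i contributes w_i if α_i > 1, else 0.
α_i > 1 for i ∈ {4}; NE contributions (0, 0, 0, 8), X = 8.
W^NE = Σw_i − X^NE + (Σα_i)·X^NE = 44 + 1.9·8 = 59.2.
Planner: ∂(Σu_j)/∂x_i = Σα_j − 1 = 1.9 > 0, so everyone contributes w_i; X^SO = 44, W^SO = 44 + 1.9·44 = 127.6.
Deadweight loss = 68.4.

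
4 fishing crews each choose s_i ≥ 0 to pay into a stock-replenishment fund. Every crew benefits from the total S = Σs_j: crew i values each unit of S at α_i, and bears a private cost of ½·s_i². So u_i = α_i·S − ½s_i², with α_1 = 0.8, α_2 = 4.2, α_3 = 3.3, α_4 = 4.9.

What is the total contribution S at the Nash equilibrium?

13.2

Crew i's FOC: ∂u_i/∂s_i = α_i − s_i = 0, so s_i* = α_i.
NE contributions = (0.8, 4.2, 3.3, 4.9); S = 13.2.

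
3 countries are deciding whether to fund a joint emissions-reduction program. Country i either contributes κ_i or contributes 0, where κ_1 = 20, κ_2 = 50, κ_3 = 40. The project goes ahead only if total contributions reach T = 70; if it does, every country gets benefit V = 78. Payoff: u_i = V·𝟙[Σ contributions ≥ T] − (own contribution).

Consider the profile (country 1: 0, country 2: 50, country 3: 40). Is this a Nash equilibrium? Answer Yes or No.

Total = 90 ≥ 70: provided.
Country 1 (pledges 0, payoff 78): pledging 20 → total 110, payoff 58. No gain.
Country 2 (pledges 50, payoff 28): dropping to 0 → total 40, payoff 0. No gain.
Country 3 (pledges 40, payoff 38): dropping to 0 → total 50, payoff 0. No gain.

Yes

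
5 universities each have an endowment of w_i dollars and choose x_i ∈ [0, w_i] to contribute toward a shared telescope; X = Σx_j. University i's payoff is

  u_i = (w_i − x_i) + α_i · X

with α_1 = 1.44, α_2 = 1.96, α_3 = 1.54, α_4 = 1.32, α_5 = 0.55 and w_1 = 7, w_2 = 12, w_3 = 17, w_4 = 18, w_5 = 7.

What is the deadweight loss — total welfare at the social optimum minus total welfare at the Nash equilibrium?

40.67

∂u_i/∂x_i = α_i − 1, so university i contributes w_i if α_i > 1, else 0.
α_i > 1 for i ∈ {1, 2, 3, 4}; NE contributions (7, 12, 17, 18, 0), X = 54.
W^NE = Σw_i − X^NE + (Σα_i)·X^NE = 61 + 5.81·54 = 374.74.
Planner: ∂(Σu_j)/∂x_i = Σα_j − 1 = 5.81 > 0, so everyone contributes w_i; X^SO = 61, W^SO = 61 + 5.81·61 = 415.41.
Deadweight loss = 40.67.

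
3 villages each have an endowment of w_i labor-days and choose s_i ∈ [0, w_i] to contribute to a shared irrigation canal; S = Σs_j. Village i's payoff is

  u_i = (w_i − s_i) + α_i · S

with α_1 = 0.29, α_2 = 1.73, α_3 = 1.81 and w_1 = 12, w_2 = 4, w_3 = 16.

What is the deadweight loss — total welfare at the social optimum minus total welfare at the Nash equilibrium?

∂u_i/∂s_i = α_i − 1, so village i contributes w_i if α_i > 1, else 0.
α_i > 1 for i ∈ {2, 3}; NE contributions (0, 4, 16), S = 20.
W^NE = Σw_i − S^NE + (Σα_i)·S^NE = 32 + 2.83·20 = 88.6.
Planner: ∂(Σu_j)/∂s_i = Σα_j − 1 = 2.83 > 0, so everyone contributes w_i; S^SO = 32, W^SO = 32 + 2.83·32 = 122.56.
Deadweight loss = 33.96.

33.96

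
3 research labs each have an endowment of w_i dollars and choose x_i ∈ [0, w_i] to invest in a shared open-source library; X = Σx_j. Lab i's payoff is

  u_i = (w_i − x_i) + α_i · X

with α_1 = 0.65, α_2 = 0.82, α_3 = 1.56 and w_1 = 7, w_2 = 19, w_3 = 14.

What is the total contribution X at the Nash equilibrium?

∂u_i/∂x_i = α_i − 1, so lab i contributes w_i if α_i > 1, else 0.
α_i > 1 for i ∈ {3}; NE contributions (0, 0, 14), X = 14.

14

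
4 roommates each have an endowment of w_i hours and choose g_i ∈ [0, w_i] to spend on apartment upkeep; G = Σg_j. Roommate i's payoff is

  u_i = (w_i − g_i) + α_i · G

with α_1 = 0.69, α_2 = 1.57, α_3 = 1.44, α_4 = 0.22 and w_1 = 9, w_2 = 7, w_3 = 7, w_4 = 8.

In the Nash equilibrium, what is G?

∂u_i/∂g_i = α_i − 1, so roommate i contributes w_i if α_i > 1, else 0.
α_i > 1 for i ∈ {2, 3}; NE contributions (0, 7, 7, 0), G = 14.

14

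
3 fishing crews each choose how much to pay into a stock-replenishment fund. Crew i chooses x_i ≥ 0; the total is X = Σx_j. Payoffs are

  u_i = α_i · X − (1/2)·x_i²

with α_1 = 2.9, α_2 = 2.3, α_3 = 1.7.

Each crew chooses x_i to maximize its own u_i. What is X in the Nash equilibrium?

6.9

Crew i's FOC: ∂u_i/∂x_i = α_i − x_i = 0, so x_i* = α_i.
NE contributions = (2.9, 2.3, 1.7); X = 6.9.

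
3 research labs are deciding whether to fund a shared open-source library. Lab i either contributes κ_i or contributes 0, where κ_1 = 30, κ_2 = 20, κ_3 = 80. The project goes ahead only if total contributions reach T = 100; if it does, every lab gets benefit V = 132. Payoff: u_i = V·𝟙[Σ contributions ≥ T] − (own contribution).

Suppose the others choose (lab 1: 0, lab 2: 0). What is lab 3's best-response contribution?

0

Others' total = 0. Even contributing 80 gives 80 < 100: no benefit either way.
Best response: 0.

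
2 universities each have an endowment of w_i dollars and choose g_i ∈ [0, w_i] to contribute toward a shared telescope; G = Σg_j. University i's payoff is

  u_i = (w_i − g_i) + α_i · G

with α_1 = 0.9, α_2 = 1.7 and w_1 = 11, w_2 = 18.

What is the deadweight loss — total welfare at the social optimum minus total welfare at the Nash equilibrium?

∂u_i/∂g_i = α_i − 1, so university i contributes w_i if α_i > 1, else 0.
α_i > 1 for i ∈ {2}; NE contributions (0, 18), G = 18.
W^NE = Σw_i − G^NE + (Σα_i)·G^NE = 29 + 1.6·18 = 57.8.
Planner: ∂(Σu_j)/∂g_i = Σα_j − 1 = 1.6 > 0, so everyone contributes w_i; G^SO = 29, W^SO = 29 + 1.6·29 = 75.4.
Deadweight loss = 17.6.

17.6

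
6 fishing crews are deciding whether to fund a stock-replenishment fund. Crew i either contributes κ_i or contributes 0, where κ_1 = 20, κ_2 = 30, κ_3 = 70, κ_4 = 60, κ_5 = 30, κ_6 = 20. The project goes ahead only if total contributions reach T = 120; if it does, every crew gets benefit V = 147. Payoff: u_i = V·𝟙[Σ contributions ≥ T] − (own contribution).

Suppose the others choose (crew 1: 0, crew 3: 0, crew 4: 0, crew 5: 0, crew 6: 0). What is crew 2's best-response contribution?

0

Others' total = 0. Even contributing 30 gives 30 < 120: no benefit either way.
Best response: 0.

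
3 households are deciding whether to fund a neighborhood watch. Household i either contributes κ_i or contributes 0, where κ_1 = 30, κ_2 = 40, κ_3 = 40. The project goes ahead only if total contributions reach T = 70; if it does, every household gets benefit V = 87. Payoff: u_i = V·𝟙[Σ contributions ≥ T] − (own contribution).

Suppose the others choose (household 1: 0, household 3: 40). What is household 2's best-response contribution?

Others' total = 40. Contributing 40 brings total to 80 ≥ 70: gain V − κ_2 = 47.
Best response: 40.

40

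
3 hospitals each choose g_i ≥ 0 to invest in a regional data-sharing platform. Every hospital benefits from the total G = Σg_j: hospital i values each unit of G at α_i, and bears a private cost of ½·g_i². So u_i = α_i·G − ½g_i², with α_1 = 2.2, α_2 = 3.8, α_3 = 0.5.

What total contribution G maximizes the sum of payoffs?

Planner FOC: ∂(Σu_j)/∂g_i = (Σα_j) − g_i = 0, so g_i^SO = Σα_j = 6.5 for every i; G^SO = 19.5.

19.5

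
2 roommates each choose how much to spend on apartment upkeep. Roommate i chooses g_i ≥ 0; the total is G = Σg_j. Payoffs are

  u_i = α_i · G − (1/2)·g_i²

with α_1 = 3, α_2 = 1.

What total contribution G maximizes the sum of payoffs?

Planner FOC: ∂(Σu_j)/∂g_i = (Σα_j) − g_i = 0, so g_i^SO = Σα_j = 4 for every i; G^SO = 8.

8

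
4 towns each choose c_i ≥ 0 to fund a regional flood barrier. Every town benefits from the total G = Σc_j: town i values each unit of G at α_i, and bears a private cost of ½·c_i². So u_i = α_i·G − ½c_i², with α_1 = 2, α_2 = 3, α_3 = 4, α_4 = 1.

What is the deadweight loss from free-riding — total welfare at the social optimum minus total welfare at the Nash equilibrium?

Town i's FOC: ∂u_i/∂c_i = α_i − c_i = 0, so c_i* = α_i.
NE contributions = (2, 3, 4, 1); G = 10.
W^NE = (Σα)·G − ½Σα_i² = 10² − ½·30 = 85.
Planner sets c_i = Σα_j = 10 for every i, so G^SO = 4·10 = 40.
W^SO = (Σα)·G^SO − ½·4·(Σα)² = (4/2)·10² = 200.
Deadweight loss = W^SO − W^NE = 115.

115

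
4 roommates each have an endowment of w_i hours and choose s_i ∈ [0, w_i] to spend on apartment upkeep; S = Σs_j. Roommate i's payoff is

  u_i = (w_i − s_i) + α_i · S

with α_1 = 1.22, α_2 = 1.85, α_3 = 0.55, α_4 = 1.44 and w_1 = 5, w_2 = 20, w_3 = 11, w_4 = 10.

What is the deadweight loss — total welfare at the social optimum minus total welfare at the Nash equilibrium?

44.66

∂u_i/∂s_i = α_i − 1, so roommate i contributes w_i if α_i > 1, else 0.
α_i > 1 for i ∈ {1, 2, 4}; NE contributions (5, 20, 0, 10), S = 35.
W^NE = Σw_i − S^NE + (Σα_i)·S^NE = 46 + 4.06·35 = 188.1.
Planner: ∂(Σu_j)/∂s_i = Σα_j − 1 = 4.06 > 0, so everyone contributes w_i; S^SO = 46, W^SO = 46 + 4.06·46 = 232.76.
Deadweight loss = 44.66.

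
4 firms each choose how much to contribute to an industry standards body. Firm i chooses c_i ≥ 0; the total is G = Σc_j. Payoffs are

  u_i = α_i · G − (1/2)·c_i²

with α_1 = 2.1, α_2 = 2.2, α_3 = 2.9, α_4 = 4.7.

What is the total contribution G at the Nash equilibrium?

Firm i's FOC: ∂u_i/∂c_i = α_i − c_i = 0, so c_i* = α_i.
NE contributions = (2.1, 2.2, 2.9, 4.7); G = 11.9.

11.9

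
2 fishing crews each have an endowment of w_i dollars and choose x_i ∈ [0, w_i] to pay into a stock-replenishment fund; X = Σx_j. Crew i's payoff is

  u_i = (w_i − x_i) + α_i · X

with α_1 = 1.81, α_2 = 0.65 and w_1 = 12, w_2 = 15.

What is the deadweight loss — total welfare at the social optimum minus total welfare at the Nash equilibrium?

21.9

∂u_i/∂x_i = α_i − 1, so crew i contributes w_i if α_i > 1, else 0.
α_i > 1 for i ∈ {1}; NE contributions (12, 0), X = 12.
W^NE = Σw_i − X^NE + (Σα_i)·X^NE = 27 + 1.46·12 = 44.52.
Planner: ∂(Σu_j)/∂x_i = Σα_j − 1 = 1.46 > 0, so everyone contributes w_i; X^SO = 27, W^SO = 27 + 1.46·27 = 66.42.
Deadweight loss = 21.9.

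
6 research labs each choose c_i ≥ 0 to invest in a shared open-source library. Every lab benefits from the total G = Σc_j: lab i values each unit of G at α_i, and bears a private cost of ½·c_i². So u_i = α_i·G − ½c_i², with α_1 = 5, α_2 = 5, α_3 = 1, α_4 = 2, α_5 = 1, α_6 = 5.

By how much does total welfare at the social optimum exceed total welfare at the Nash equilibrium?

Lab i's FOC: ∂u_i/∂c_i = α_i − c_i = 0, so c_i* = α_i.
NE contributions = (5, 5, 1, 2, 1, 5); G = 19.
W^NE = (Σα)·G − ½Σα_i² = 19² − ½·81 = 320.5.
Planner sets c_i = Σα_j = 19 for every i, so G^SO = 6·19 = 114.
W^SO = (Σα)·G^SO − ½·6·(Σα)² = (6/2)·19² = 1083.
Deadweight loss = W^SO − W^NE = 762.5.

762.5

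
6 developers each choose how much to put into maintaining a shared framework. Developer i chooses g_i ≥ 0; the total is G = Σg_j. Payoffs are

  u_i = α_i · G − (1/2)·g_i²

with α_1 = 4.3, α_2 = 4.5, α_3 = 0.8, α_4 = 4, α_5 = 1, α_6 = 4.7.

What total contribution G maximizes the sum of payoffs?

115.8

Planner FOC: ∂(Σu_j)/∂g_i = (Σα_j) − g_i = 0, so g_i^SO = Σα_j = 19.3 for every i; G^SO = 115.8.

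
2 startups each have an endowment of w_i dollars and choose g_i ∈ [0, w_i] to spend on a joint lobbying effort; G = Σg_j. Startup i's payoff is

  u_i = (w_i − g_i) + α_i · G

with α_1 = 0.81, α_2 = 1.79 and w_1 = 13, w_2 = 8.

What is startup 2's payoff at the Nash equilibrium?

∂u_i/∂g_i = α_i − 1, so startup i contributes w_i if α_i > 1, else 0.
α_i > 1 for i ∈ {2}; NE contributions (0, 8), G = 8.
u_2 = (8 − 8) + 1.79·8 = 14.32.

14.32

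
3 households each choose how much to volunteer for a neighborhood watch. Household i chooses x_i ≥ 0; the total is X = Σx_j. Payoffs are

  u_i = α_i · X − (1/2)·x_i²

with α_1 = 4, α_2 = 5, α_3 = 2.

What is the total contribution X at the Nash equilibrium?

11

Household i's FOC: ∂u_i/∂x_i = α_i − x_i = 0, so x_i* = α_i.
NE contributions = (4, 5, 2); X = 11.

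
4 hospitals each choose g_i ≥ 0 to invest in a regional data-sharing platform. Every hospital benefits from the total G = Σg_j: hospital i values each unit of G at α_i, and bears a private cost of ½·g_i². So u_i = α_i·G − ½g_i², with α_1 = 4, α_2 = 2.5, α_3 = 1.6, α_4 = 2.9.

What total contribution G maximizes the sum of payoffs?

44

Planner FOC: ∂(Σu_j)/∂g_i = (Σα_j) − g_i = 0, so g_i^SO = Σα_j = 11 for every i; G^SO = 44.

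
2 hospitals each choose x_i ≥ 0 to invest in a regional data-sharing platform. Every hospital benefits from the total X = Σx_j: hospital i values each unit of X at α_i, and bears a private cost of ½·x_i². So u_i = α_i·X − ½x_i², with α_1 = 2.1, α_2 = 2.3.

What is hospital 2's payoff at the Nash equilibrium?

7.475

Hospital i's FOC: ∂u_i/∂x_i = α_i − x_i = 0, so x_i* = α_i.
NE contributions = (2.1, 2.3); X = 4.4.
u_2 = α_2·X − ½·(x_2)² = 2.3·4.4 − ½·2.3² = 7.475.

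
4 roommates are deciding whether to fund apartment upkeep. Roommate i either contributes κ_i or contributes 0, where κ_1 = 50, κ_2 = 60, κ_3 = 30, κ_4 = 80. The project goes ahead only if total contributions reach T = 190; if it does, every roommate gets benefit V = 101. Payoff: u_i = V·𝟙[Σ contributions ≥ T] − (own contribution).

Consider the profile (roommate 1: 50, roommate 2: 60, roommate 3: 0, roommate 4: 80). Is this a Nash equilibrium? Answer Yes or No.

Total = 190 ≥ 190: provided.
Roommate 1 (pledges 50, payoff 51): dropping to 0 → total 140, payoff 0. No gain.
Roommate 2 (pledges 60, payoff 41): dropping to 0 → total 130, payoff 0. No gain.
Roommate 3 (pledges 0, payoff 101): pledging 30 → total 220, payoff 71. No gain.
Roommate 4 (pledges 80, payoff 21): dropping to 0 → total 110, payoff 0. No gain.

Yes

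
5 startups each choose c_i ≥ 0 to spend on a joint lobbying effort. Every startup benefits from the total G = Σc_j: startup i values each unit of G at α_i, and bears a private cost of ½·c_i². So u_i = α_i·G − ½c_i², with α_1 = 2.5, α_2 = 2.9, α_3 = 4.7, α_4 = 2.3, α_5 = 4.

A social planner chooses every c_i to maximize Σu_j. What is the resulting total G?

Planner FOC: ∂(Σu_j)/∂c_i = (Σα_j) − c_i = 0, so c_i^SO = Σα_j = 16.4 for every i; G^SO = 82.

82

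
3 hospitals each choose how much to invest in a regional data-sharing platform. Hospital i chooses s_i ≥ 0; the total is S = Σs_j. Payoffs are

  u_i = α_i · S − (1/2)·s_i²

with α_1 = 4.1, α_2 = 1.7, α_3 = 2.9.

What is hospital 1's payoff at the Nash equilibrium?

27.265

Hospital i's FOC: ∂u_i/∂s_i = α_i − s_i = 0, so s_i* = α_i.
NE contributions = (4.1, 1.7, 2.9); S = 8.7.
u_1 = α_1·S − ½·(s_1)² = 4.1·8.7 − ½·4.1² = 27.265.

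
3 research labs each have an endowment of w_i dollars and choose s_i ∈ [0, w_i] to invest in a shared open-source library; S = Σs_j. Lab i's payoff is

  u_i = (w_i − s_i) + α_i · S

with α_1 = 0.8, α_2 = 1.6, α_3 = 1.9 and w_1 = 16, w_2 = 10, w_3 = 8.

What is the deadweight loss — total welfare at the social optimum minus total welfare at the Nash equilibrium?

52.8

∂u_i/∂s_i = α_i − 1, so lab i contributes w_i if α_i > 1, else 0.
α_i > 1 for i ∈ {2, 3}; NE contributions (0, 10, 8), S = 18.
W^NE = Σw_i − S^NE + (Σα_i)·S^NE = 34 + 3.3·18 = 93.4.
Planner: ∂(Σu_j)/∂s_i = Σα_j − 1 = 3.3 > 0, so everyone contributes w_i; S^SO = 34, W^SO = 34 + 3.3·34 = 146.2.
Deadweight loss = 52.8.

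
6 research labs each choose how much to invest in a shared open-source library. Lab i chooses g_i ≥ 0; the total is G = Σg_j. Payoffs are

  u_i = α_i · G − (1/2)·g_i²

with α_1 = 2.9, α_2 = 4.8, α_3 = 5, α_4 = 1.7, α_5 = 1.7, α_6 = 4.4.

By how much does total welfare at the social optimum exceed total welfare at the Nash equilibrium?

Lab i's FOC: ∂u_i/∂g_i = α_i − g_i = 0, so g_i* = α_i.
NE contributions = (2.9, 4.8, 5, 1.7, 1.7, 4.4); G = 20.5.
W^NE = (Σα)·G − ½Σα_i² = 20.5² − ½·81.59 = 379.455.
Planner sets g_i = Σα_j = 20.5 for every i, so G^SO = 6·20.5 = 123.
W^SO = (Σα)·G^SO − ½·6·(Σα)² = (6/2)·20.5² = 1260.75.
Deadweight loss = W^SO − W^NE = 881.295.

881.295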